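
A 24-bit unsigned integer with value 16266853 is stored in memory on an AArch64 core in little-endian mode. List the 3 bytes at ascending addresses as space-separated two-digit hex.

65 36 F8

16266853 in hexadecimal, padded to 24 bits, is 0xF83665.
Split into bytes (most-significant first): F8 36 65.
In little-endian order the low byte comes first in memory.
So at ascending addresses the bytes are 65 36 F8.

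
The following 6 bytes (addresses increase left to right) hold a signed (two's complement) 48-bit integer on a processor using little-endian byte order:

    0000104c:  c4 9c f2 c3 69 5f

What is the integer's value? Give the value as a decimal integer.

Little-endian stores the least-significant byte at the lowest address.
Reassemble most-significant byte first: 5F 69 C3 F2 9C C4 → 0x5F69C3F29CC4.
0x5F69C3F29CC4 = 104907863661764.

104907863661764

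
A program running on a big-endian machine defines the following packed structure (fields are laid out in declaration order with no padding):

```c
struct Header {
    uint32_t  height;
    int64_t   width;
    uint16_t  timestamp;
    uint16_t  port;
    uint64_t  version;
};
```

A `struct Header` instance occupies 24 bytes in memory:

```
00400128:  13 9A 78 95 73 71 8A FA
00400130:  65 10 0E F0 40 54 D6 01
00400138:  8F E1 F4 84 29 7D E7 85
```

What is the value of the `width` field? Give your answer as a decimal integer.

`width` follows `height` (4 bytes), so it starts at byte offset 4 and occupies 8 bytes.
Bytes at offsets 4..11: 73 71 8A FA 65 10 0E F0.
Big-endian stores the most-significant byte at the lowest address.
The bytes are already most-significant first: 0x73718AFA65100EF0.
0x73718AFA65100EF0 = 8318582794772025072.

8318582794772025072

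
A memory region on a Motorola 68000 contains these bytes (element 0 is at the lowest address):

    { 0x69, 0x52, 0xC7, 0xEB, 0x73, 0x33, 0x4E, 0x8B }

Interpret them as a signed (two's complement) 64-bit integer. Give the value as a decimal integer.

7589348136136691339

Big-endian: lowest address holds the most-significant byte.
The bytes are already most-significant first: 0x6952C7EB73334E8B.
0x6952C7EB73334E8B = 7589348136136691339.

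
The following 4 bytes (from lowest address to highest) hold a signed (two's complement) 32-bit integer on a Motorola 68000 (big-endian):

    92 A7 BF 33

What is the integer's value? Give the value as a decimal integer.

-1834500301

In big-endian order the high byte comes first in memory.
The bytes are already most-significant first: 0x92A7BF33.
Top bit is set, so as a signed 32-bit value this is 0x92A7BF33 − 2^32 = -1834500301.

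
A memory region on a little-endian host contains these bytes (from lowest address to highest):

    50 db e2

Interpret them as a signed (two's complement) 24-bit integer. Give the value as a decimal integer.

-1909936

In little-endian order the low byte comes first in memory.
Reassemble most-significant byte first: E2 DB 50 → 0xE2DB50.
Top bit is set, so as a signed 24-bit value this is 0xE2DB50 − 2^24 = -1909936.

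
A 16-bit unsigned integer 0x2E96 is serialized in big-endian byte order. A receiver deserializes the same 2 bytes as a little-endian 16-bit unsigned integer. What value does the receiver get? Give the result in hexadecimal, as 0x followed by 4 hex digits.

Stored big-endian, the bytes at ascending addresses are 2E 96.
Read back as little-endian, the first byte is least significant, giving 0x962E.

0x962E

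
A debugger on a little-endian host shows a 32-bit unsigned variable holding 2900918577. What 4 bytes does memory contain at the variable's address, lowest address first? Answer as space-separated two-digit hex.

31 81 E8 AC

2900918577 in hexadecimal, padded to 32 bits, is 0xACE88131.
Split into bytes (most-significant first): AC E8 81 31.
Little-endian stores the least-significant byte at the lowest address.
So at ascending addresses the bytes are 31 81 E8 AC.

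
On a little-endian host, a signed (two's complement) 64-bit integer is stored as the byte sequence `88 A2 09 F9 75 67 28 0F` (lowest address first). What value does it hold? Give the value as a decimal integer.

1092236666024338056

Little-endian: lowest address holds the least-significant byte.
Reassemble most-significant byte first: 0F 28 67 75 F9 09 A2 88 → 0x0F286775F909A288.
0x0F286775F909A288 = 1092236666024338056.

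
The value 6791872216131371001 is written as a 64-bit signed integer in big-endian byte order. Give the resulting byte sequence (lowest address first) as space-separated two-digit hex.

6791872216131371001 in hexadecimal, padded to 64 bits, is 0x5E4193CBB25AFFF9.
Split into bytes (most-significant first): 5E 41 93 CB B2 5A FF F9.
Big-endian stores the most-significant byte at the lowest address.
So the memory order matches the most-significant-first order: 5E 41 93 CB B2 5A FF F9.

5E 41 93 CB B2 5A FF F9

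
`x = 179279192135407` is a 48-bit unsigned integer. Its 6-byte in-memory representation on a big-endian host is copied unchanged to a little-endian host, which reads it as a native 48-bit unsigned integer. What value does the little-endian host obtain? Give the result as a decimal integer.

262880195775907

179279192135407 in 48-bit hexadecimal is 0xA30DB09016EF.
Stored big-endian, the bytes at ascending addresses are A3 0D B0 90 16 EF.
Read back as little-endian, the first byte is least significant, giving 0xEF1690B00DA3.
0xEF1690B00DA3 = 262880195775907.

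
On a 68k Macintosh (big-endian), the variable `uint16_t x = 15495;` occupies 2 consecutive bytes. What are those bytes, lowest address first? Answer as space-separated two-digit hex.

15495 in hexadecimal, padded to 16 bits, is 0x3C87.
Split into bytes (most-significant first): 3C 87.
Big-endian stores the most-significant byte at the lowest address.
So the memory order matches the most-significant-first order: 3C 87.

3C 87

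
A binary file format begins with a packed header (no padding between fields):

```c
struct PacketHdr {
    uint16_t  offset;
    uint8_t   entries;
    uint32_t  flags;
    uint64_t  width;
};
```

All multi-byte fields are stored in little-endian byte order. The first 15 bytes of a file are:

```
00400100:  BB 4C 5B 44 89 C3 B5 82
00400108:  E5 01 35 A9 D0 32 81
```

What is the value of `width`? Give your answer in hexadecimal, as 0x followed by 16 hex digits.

0x8132D0A93501E582

`width` follows `offset` (2 B), `entries` (1 B), `flags` (4 B), so it starts at offset 2 + 1 + 4 = 7 and occupies 8 bytes.
Bytes at offsets 7..14: 82 E5 01 35 A9 D0 32 81.
In little-endian order the low byte comes first in memory.
Reassemble most-significant byte first: 81 32 D0 A9 35 01 E5 82 → 0x8132D0A93501E582.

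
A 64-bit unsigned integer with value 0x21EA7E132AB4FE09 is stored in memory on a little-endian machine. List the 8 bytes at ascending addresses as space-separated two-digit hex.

Split into bytes (most-significant first): 21 EA 7E 13 2A B4 FE 09.
Little-endian stores the least-significant byte at the lowest address.
So at ascending addresses the bytes are 09 FE B4 2A 13 7E EA 21.

09 FE B4 2A 13 7E EA 21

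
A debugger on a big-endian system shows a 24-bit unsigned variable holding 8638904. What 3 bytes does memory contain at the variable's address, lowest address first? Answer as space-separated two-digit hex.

8638904 in hexadecimal, padded to 24 bits, is 0x83D1B8.
Split into bytes (most-significant first): 83 D1 B8.
Big-endian: lowest address holds the most-significant byte.
So the memory order matches the most-significant-first order: 83 D1 B8.

83 D1 B8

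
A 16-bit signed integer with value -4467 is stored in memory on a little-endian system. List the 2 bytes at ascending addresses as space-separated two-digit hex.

Two's complement of -4467 in 16 bits: 4467 = 0x1173; invert → 0xEE8C; add 1 → 0xEE8D.
Split into bytes (most-significant first): EE 8D.
Little-endian stores the least-significant byte at the lowest address.
So at ascending addresses the bytes are 8D EE.

8D EE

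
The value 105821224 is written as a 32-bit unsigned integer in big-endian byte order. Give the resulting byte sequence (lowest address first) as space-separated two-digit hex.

06 4E B4 28

105821224 in hexadecimal, padded to 32 bits, is 0x064EB428.
Split into bytes (most-significant first): 06 4E B4 28.
In big-endian order the high byte comes first in memory.
So the memory order matches the most-significant-first order: 06 4E B4 28.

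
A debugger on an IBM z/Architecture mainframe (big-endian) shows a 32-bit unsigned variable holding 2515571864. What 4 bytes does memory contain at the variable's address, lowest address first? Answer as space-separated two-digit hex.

95 F0 94 98

2515571864 in hexadecimal, padded to 32 bits, is 0x95F09498.
Split into bytes (most-significant first): 95 F0 94 98.
Big-endian: lowest address holds the most-significant byte.
So the memory order matches the most-significant-first order: 95 F0 94 98.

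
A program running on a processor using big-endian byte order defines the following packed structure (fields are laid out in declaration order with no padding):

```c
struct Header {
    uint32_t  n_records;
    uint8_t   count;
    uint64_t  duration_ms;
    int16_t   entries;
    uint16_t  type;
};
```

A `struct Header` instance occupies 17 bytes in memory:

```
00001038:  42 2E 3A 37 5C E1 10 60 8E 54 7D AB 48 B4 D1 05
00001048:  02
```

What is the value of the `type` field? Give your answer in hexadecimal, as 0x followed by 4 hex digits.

0x0502

`type` follows `n_records` (4 B), `count` (1 B), `duration_ms` (8 B), `entries` (2 B), so it starts at offset 4 + 1 + 8 + 2 = 15 and occupies 2 bytes.
Bytes at offsets 15..16: 05 02.
Big-endian: lowest address holds the most-significant byte.
The bytes are already most-significant first: 0x0502.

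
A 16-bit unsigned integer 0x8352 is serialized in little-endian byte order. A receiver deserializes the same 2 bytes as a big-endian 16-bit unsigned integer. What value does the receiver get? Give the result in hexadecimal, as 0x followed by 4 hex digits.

Stored little-endian, the bytes at ascending addresses are 52 83.
Read back as big-endian, the last byte is least significant, giving 0x5283.

0x5283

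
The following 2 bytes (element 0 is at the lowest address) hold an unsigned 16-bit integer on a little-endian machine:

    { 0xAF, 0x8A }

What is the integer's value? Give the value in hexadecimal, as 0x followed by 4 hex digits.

0x8AAF

Little-endian stores the least-significant byte at the lowest address.
Reassemble most-significant byte first: 8A AF → 0x8AAF.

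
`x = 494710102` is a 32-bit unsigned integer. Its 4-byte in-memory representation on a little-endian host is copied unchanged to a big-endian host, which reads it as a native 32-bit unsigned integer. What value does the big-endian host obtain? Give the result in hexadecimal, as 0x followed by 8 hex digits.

0x56AD7C1D

494710102 in 32-bit hexadecimal is 0x1D7CAD56.
Stored little-endian, the bytes at ascending addresses are 56 AD 7C 1D.
Read back as big-endian, the last byte is least significant, giving 0x56AD7C1D.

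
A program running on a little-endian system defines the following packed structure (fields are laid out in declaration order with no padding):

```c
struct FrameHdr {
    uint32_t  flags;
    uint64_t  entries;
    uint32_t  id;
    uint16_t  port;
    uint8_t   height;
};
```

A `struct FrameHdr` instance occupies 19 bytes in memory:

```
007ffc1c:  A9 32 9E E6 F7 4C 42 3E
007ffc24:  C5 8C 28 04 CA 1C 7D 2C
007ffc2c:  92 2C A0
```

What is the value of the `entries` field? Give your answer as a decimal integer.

`entries` follows `flags` (4 bytes), so it starts at byte offset 4 and occupies 8 bytes.
Bytes at offsets 4..11: F7 4C 42 3E C5 8C 28 04.
In little-endian order the low byte comes first in memory.
Reassemble most-significant byte first: 04 28 8C C5 3E 42 4C F7 → 0x04288CC53E424CF7.
0x04288CC53E424CF7 = 299644154001116407.

299644154001116407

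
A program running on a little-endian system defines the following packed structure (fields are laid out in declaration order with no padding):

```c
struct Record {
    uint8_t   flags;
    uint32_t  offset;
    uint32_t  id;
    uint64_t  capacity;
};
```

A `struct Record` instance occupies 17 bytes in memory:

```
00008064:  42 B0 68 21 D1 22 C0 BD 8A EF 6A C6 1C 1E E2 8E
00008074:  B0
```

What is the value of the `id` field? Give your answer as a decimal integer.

2327691298

`id` follows `flags` (1 B), `offset` (4 B), so it starts at offset 1 + 4 = 5 and occupies 4 bytes.
Bytes at offsets 5..8: 22 C0 BD 8A.
Little-endian stores the least-significant byte at the lowest address.
Reassemble most-significant byte first: 8A BD C0 22 → 0x8ABDC022.
0x8ABDC022 = 2327691298.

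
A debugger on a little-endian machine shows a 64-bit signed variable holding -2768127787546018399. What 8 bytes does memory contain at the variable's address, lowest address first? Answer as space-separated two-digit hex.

Two's complement of -2768127787546018399 in 64 bits: 2768127787546018399 = 0x266A5D8E7D91825F; invert → 0xD995A271826E7DA0; add 1 → 0xD995A271826E7DA1.
Split into bytes (most-significant first): D9 95 A2 71 82 6E 7D A1.
In little-endian order the low byte comes first in memory.
So at ascending addresses the bytes are A1 7D 6E 82 71 A2 95 D9.

A1 7D 6E 82 71 A2 95 D9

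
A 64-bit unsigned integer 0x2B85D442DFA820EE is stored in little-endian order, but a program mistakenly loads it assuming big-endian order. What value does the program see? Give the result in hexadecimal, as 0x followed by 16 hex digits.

Stored little-endian, the bytes at ascending addresses are EE 20 A8 DF 42 D4 85 2B.
Read back as big-endian, the last byte is least significant, giving 0xEE20A8DF42D4852B.

0xEE20A8DF42D4852B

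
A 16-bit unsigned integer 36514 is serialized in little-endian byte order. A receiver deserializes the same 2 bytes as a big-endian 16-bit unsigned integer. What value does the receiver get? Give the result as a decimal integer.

36514 in 16-bit hexadecimal is 0x8EA2.
Stored little-endian, the bytes at ascending addresses are A2 8E.
Read back as big-endian, the last byte is least significant, giving 0xA28E.
0xA28E = 41614.

41614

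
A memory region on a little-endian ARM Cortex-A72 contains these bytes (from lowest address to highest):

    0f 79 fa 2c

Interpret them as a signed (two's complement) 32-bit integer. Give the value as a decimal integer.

754612495

Little-endian: lowest address holds the least-significant byte.
Reassemble most-significant byte first: 2C FA 79 0F → 0x2CFA790F.
0x2CFA790F = 754612495.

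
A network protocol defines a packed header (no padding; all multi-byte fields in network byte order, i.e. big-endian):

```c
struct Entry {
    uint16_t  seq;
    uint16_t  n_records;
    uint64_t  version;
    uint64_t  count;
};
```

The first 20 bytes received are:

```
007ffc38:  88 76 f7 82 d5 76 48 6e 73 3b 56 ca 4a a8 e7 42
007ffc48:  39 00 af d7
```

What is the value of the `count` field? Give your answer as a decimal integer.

`count` follows `seq` (2 B), `n_records` (2 B), `version` (8 B), so it starts at offset 2 + 2 + 8 = 12 and occupies 8 bytes.
Bytes at offsets 12..19: 4A A8 E7 42 39 00 AF D7.
In big-endian order the high byte comes first in memory.
The bytes are already most-significant first: 0x4AA8E7423900AFD7.
0x4AA8E7423900AFD7 = 5379804026504261591.

5379804026504261591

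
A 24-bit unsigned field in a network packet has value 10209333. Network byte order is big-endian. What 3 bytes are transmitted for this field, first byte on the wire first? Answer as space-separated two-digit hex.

10209333 in hexadecimal, padded to 24 bits, is 0x9BC835.
Split into bytes (most-significant first): 9B C8 35.
Big-endian: lowest address holds the most-significant byte.
So the memory order matches the most-significant-first order: 9B C8 35.

9B C8 35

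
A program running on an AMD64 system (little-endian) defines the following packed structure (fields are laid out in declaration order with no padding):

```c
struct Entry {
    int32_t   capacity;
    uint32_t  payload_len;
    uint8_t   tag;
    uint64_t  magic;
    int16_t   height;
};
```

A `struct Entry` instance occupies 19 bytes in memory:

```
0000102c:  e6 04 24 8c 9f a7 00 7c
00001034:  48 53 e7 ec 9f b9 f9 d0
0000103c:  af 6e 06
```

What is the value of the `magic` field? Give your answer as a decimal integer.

`magic` follows `capacity` (4 B), `payload_len` (4 B), `tag` (1 B), so it starts at offset 4 + 4 + 1 = 9 and occupies 8 bytes.
Bytes at offsets 9..16: 53 E7 EC 9F B9 F9 D0 AF.
In little-endian order the low byte comes first in memory.
Reassemble most-significant byte first: AF D0 F9 B9 9F EC E7 53 → 0xAFD0F9B99FECE753.
0xAFD0F9B99FECE753 = 12668900327440574291.

12668900327440574291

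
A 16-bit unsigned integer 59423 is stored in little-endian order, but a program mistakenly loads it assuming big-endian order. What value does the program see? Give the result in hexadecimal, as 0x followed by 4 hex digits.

59423 in 16-bit hexadecimal is 0xE81F.
Stored little-endian, the bytes at ascending addresses are 1F E8.
Read back as big-endian, the last byte is least significant, giving 0x1FE8.

0x1FE8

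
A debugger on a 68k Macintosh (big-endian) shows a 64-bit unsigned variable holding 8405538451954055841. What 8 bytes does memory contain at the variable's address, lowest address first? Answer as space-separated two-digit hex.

74 A6 78 B0 06 9B BA A1

8405538451954055841 in hexadecimal, padded to 64 bits, is 0x74A678B0069BBAA1.
Split into bytes (most-significant first): 74 A6 78 B0 06 9B BA A1.
Big-endian: lowest address holds the most-significant byte.
So the memory order matches the most-significant-first order: 74 A6 78 B0 06 9B BA A1.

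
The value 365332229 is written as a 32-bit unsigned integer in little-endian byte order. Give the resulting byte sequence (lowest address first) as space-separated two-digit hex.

05 87 C6 15

365332229 in hexadecimal, padded to 32 bits, is 0x15C68705.
Split into bytes (most-significant first): 15 C6 87 05.
Little-endian stores the least-significant byte at the lowest address.
So at ascending addresses the bytes are 05 87 C6 15.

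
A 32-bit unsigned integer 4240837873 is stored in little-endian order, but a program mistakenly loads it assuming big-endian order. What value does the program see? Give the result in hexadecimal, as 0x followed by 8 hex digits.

0xF10CC6FC

4240837873 in 32-bit hexadecimal is 0xFCC60CF1.
Stored little-endian, the bytes at ascending addresses are F1 0C C6 FC.
Read back as big-endian, the last byte is least significant, giving 0xF10CC6FC.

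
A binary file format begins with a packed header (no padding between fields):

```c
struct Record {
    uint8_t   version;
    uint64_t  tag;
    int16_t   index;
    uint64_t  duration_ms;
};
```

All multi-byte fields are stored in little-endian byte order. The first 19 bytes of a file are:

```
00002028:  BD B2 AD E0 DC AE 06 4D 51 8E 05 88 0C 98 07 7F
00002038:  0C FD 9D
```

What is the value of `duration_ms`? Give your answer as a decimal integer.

`duration_ms` follows `version` (1 B), `tag` (8 B), `index` (2 B), so it starts at offset 1 + 8 + 2 = 11 and occupies 8 bytes.
Bytes at offsets 11..18: 88 0C 98 07 7F 0C FD 9D.
Little-endian stores the least-significant byte at the lowest address.
Reassemble most-significant byte first: 9D FD 0C 7F 07 98 0C 88 → 0x9DFD0C7F07980C88.
0x9DFD0C7F07980C88 = 11384269172790267016.

11384269172790267016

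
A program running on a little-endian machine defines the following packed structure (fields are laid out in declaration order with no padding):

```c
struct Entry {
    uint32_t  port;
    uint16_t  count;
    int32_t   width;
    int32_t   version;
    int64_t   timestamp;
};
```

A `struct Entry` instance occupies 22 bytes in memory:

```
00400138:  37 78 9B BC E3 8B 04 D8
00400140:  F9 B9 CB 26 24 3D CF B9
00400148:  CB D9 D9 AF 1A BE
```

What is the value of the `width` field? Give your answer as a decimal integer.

`width` follows `port` (4 B), `count` (2 B), so it starts at offset 4 + 2 = 6 and occupies 4 bytes.
Bytes at offsets 6..9: 04 D8 F9 B9.
In little-endian order the low byte comes first in memory.
Reassemble most-significant byte first: B9 F9 D8 04 → 0xB9F9D804.
Top bit is set, so as a signed 32-bit value this is 0xB9F9D804 − 2^32 = -1174808572.

-1174808572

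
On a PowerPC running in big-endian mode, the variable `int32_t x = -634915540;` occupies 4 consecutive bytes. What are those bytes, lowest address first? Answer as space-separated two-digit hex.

DA 27 F5 2C

Two's complement of -634915540 in 32 bits: 634915540 = 0x25D80AD4; invert → 0xDA27F52B; add 1 → 0xDA27F52C.
Split into bytes (most-significant first): DA 27 F5 2C.
In big-endian order the high byte comes first in memory.
So the memory order matches the most-significant-first order: DA 27 F5 2C.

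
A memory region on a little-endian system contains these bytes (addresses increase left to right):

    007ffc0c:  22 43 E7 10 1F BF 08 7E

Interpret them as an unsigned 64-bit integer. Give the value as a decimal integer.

In little-endian order the low byte comes first in memory.
Reassemble most-significant byte first: 7E 08 BF 1F 10 E7 43 22 → 0x7E08BF1F10E74322.
0x7E08BF1F10E74322 = 9081718788741088034.

9081718788741088034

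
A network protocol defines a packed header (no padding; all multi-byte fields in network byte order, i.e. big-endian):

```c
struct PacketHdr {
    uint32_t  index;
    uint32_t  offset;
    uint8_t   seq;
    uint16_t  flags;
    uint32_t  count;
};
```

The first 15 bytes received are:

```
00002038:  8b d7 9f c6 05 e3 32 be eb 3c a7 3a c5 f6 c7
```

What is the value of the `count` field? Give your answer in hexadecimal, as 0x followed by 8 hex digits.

`count` follows `index` (4 B), `offset` (4 B), `seq` (1 B), `flags` (2 B), so it starts at offset 4 + 4 + 1 + 2 = 11 and occupies 4 bytes.
Bytes at offsets 11..14: 3A C5 F6 C7.
In big-endian order the high byte comes first in memory.
The bytes are already most-significant first: 0x3AC5F6C7.

0x3AC5F6C7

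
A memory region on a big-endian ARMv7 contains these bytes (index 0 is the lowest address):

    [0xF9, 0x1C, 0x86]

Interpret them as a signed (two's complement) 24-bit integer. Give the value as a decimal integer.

-451450

In big-endian order the high byte comes first in memory.
The bytes are already most-significant first: 0xF91C86.
Top bit is set, so as a signed 24-bit value this is 0xF91C86 − 2^24 = -451450.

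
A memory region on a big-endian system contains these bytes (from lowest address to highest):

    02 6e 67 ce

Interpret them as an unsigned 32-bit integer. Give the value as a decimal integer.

In big-endian order the high byte comes first in memory.
The bytes are already most-significant first: 0x026E67CE.
0x026E67CE = 40789966.

40789966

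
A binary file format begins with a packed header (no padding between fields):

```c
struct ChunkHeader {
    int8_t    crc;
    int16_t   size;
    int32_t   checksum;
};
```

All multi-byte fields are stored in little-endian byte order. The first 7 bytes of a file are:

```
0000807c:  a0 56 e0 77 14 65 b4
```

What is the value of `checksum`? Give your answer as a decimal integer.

-1268444041

`checksum` follows `crc` (1 B), `size` (2 B), so it starts at offset 1 + 2 = 3 and occupies 4 bytes.
Bytes at offsets 3..6: 77 14 65 B4.
Little-endian stores the least-significant byte at the lowest address.
Reassemble most-significant byte first: B4 65 14 77 → 0xB4651477.
Top bit is set, so as a signed 32-bit value this is 0xB4651477 − 2^32 = -1268444041.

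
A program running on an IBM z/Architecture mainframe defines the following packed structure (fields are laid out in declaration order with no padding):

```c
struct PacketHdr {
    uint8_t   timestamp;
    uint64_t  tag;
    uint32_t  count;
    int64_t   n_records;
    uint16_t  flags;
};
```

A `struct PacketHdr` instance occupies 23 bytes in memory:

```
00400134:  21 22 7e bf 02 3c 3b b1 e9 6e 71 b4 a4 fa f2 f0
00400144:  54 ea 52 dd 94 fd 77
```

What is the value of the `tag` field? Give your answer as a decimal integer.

2485634060676477417

`tag` follows `timestamp` (1 byte), so it starts at byte offset 1 and occupies 8 bytes.
Bytes at offsets 1..8: 22 7E BF 02 3C 3B B1 E9.
Big-endian stores the most-significant byte at the lowest address.
The bytes are already most-significant first: 0x227EBF023C3BB1E9.
0x227EBF023C3BB1E9 = 2485634060676477417.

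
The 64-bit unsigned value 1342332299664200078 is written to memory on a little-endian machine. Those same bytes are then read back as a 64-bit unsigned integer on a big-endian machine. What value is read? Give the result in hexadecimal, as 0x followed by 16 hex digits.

0x8E9104541DECA012

1342332299664200078 in 64-bit hexadecimal is 0x12A0EC1D5404918E.
Stored little-endian, the bytes at ascending addresses are 8E 91 04 54 1D EC A0 12.
Read back as big-endian, the last byte is least significant, giving 0x8E9104541DECA012.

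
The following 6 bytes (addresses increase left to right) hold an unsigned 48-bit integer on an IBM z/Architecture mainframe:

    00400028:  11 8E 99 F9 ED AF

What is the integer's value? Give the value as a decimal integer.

19304166321583

In big-endian order the high byte comes first in memory.
The bytes are already most-significant first: 0x118E99F9EDAF.
0x118E99F9EDAF = 19304166321583.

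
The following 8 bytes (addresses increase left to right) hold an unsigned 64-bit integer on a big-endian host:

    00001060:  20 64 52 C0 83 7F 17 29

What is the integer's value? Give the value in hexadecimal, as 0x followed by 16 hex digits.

0x206452C0837F1729

In big-endian order the high byte comes first in memory.
The bytes are already most-significant first: 0x206452C0837F1729.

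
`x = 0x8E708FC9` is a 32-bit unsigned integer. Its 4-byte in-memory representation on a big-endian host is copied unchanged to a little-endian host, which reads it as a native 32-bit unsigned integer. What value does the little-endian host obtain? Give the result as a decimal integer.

3381620878

Stored big-endian, the bytes at ascending addresses are 8E 70 8F C9.
Read back as little-endian, the first byte is least significant, giving 0xC98F708E.
0xC98F708E = 3381620878.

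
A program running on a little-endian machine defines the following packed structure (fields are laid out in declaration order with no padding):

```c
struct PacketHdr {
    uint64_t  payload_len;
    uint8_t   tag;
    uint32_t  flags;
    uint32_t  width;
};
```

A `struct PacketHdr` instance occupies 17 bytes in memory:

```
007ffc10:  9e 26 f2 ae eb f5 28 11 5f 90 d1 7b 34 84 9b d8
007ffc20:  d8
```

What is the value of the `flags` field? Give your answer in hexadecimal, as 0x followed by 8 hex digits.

0x347BD190

`flags` follows `payload_len` (8 B), `tag` (1 B), so it starts at offset 8 + 1 = 9 and occupies 4 bytes.
Bytes at offsets 9..12: 90 D1 7B 34.
Little-endian: lowest address holds the least-significant byte.
Reassemble most-significant byte first: 34 7B D1 90 → 0x347BD190.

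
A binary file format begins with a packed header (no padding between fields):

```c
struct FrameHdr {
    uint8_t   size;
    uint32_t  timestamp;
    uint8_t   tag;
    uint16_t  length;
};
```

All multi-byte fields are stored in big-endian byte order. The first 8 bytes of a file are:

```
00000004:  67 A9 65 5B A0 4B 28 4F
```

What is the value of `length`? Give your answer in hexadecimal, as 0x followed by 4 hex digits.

0x284F

`length` follows `size` (1 B), `timestamp` (4 B), `tag` (1 B), so it starts at offset 1 + 4 + 1 = 6 and occupies 2 bytes.
Bytes at offsets 6..7: 28 4F.
Big-endian: lowest address holds the most-significant byte.
The bytes are already most-significant first: 0x284F.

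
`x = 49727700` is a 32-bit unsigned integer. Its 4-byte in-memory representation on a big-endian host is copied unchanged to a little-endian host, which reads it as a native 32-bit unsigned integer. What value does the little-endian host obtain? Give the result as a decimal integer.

49727700 in 32-bit hexadecimal is 0x02F6C8D4.
Stored big-endian, the bytes at ascending addresses are 02 F6 C8 D4.
Read back as little-endian, the first byte is least significant, giving 0xD4C8F602.
0xD4C8F602 = 3569939970.

3569939970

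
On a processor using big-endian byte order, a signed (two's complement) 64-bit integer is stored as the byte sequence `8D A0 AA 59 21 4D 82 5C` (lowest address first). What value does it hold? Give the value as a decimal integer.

Big-endian: lowest address holds the most-significant byte.
The bytes are already most-significant first: 0x8DA0AA59214D825C.
Top bit is set, so as a signed 64-bit value this is 0x8DA0AA59214D825C − 2^64 = -8241400018300468644.

-8241400018300468644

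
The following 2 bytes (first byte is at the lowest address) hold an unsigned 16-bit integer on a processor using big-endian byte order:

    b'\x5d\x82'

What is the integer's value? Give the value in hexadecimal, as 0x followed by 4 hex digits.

Big-endian stores the most-significant byte at the lowest address.
The bytes are already most-significant first: 0x5D82.

0x5D82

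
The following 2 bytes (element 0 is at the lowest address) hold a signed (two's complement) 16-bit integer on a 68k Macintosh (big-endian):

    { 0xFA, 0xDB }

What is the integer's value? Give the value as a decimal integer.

Big-endian: lowest address holds the most-significant byte.
The bytes are already most-significant first: 0xFADB.
Top bit is set, so as a signed 16-bit value this is 0xFADB − 2^16 = -1317.

-1317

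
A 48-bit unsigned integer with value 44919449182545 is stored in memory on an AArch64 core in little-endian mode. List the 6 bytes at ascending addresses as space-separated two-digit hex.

44919449182545 in hexadecimal, padded to 48 bits, is 0x28DA9FCFE151.
Split into bytes (most-significant first): 28 DA 9F CF E1 51.
Little-endian stores the least-significant byte at the lowest address.
So at ascending addresses the bytes are 51 E1 CF 9F DA 28.

51 E1 CF 9F DA 28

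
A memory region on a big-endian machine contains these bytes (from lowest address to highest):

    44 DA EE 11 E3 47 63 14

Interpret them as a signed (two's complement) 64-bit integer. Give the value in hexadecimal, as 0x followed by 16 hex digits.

0x44DAEE11E3476314

Big-endian stores the most-significant byte at the lowest address.
The bytes are already most-significant first: 0x44DAEE11E3476314.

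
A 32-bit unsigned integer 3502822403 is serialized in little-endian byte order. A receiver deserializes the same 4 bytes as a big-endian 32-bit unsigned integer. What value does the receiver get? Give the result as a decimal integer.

3502822403 in 32-bit hexadecimal is 0xD0C8D403.
Stored little-endian, the bytes at ascending addresses are 03 D4 C8 D0.
Read back as big-endian, the last byte is least significant, giving 0x03D4C8D0.
0x03D4C8D0 = 64276688.

64276688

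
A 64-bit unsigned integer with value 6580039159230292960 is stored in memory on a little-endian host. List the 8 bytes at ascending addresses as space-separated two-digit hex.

6580039159230292960 in hexadecimal, padded to 64 bits, is 0x5B50FEC0B614E3E0.
Split into bytes (most-significant first): 5B 50 FE C0 B6 14 E3 E0.
Little-endian stores the least-significant byte at the lowest address.
So at ascending addresses the bytes are E0 E3 14 B6 C0 FE 50 5B.

E0 E3 14 B6 C0 FE 50 5B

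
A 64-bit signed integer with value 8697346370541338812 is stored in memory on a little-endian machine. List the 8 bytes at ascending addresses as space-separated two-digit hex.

BC 40 A6 88 71 2E B3 78

8697346370541338812 in hexadecimal, padded to 64 bits, is 0x78B32E7188A640BC.
Split into bytes (most-significant first): 78 B3 2E 71 88 A6 40 BC.
Little-endian: lowest address holds the least-significant byte.
So at ascending addresses the bytes are BC 40 A6 88 71 2E B3 78.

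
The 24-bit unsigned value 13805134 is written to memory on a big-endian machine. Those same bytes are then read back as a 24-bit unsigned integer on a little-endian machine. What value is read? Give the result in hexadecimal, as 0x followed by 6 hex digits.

0x4EA6D2

13805134 in 24-bit hexadecimal is 0xD2A64E.
Stored big-endian, the bytes at ascending addresses are D2 A6 4E.
Read back as little-endian, the first byte is least significant, giving 0x4EA6D2.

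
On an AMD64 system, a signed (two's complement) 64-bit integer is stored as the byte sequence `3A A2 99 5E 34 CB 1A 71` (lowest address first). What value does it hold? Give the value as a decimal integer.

In little-endian order the low byte comes first in memory.
Reassemble most-significant byte first: 71 1A CB 34 5E 99 A2 3A → 0x711ACB345E99A23A.
0x711ACB345E99A23A = 8150049901466198586.

8150049901466198586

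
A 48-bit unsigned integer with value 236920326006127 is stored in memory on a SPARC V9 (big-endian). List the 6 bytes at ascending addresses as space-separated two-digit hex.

236920326006127 in hexadecimal, padded to 48 bits, is 0xD77A4FDF256F.
Split into bytes (most-significant first): D7 7A 4F DF 25 6F.
Big-endian: lowest address holds the most-significant byte.
So the memory order matches the most-significant-first order: D7 7A 4F DF 25 6F.

D7 7A 4F DF 25 6F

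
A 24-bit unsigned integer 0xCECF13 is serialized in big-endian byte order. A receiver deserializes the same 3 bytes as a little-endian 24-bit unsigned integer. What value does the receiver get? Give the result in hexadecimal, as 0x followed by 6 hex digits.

0x13CFCE

Stored big-endian, the bytes at ascending addresses are CE CF 13.
Read back as little-endian, the first byte is least significant, giving 0x13CFCE.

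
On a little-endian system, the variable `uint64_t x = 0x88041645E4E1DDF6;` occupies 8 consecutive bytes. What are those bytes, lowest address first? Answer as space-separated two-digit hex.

F6 DD E1 E4 45 16 04 88

Split into bytes (most-significant first): 88 04 16 45 E4 E1 DD F6.
Little-endian stores the least-significant byte at the lowest address.
So at ascending addresses the bytes are F6 DD E1 E4 45 16 04 88.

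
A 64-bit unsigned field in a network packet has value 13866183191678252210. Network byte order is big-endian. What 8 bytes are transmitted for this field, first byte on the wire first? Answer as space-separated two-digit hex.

C0 6E 94 25 8A 79 74 B2

13866183191678252210 in hexadecimal, padded to 64 bits, is 0xC06E94258A7974B2.
Split into bytes (most-significant first): C0 6E 94 25 8A 79 74 B2.
Big-endian: lowest address holds the most-significant byte.
So the memory order matches the most-significant-first order: C0 6E 94 25 8A 79 74 B2.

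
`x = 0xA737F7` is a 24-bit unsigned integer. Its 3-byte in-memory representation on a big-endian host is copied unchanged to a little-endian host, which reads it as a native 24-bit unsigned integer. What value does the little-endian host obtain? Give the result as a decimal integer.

16201639

Stored big-endian, the bytes at ascending addresses are A7 37 F7.
Read back as little-endian, the first byte is least significant, giving 0xF737A7.
0xF737A7 = 16201639.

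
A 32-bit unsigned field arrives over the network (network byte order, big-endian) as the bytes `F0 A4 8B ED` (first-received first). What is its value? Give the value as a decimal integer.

4037315565

In big-endian order the high byte comes first in memory.
The bytes are already most-significant first: 0xF0A48BED.
0xF0A48BED = 4037315565.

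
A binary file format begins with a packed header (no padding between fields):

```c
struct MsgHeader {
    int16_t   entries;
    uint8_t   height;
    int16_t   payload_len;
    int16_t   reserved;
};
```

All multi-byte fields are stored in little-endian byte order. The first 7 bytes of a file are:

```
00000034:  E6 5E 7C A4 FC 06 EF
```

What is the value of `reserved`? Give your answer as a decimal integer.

-4346

`reserved` follows `entries` (2 B), `height` (1 B), `payload_len` (2 B), so it starts at offset 2 + 1 + 2 = 5 and occupies 2 bytes.
Bytes at offsets 5..6: 06 EF.
Little-endian stores the least-significant byte at the lowest address.
Reassemble most-significant byte first: EF 06 → 0xEF06.
Top bit is set, so as a signed 16-bit value this is 0xEF06 − 2^16 = -4346.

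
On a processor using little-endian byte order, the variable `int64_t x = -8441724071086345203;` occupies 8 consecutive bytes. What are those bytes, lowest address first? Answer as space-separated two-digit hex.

0D B4 08 FB AE F8 D8 8A

Two's complement of -8441724071086345203 in 64 bits: 8441724071086345203 = 0x7527075104F74BF3; invert → 0x8AD8F8AEFB08B40C; add 1 → 0x8AD8F8AEFB08B40D.
Split into bytes (most-significant first): 8A D8 F8 AE FB 08 B4 0D.
In little-endian order the low byte comes first in memory.
So at ascending addresses the bytes are 0D B4 08 FB AE F8 D8 8A.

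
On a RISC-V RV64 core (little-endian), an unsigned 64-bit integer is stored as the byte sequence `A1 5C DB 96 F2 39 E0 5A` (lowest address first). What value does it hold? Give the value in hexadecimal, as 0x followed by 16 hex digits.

In little-endian order the low byte comes first in memory.
Reassemble most-significant byte first: 5A E0 39 F2 96 DB 5C A1 → 0x5AE039F296DB5CA1.

0x5AE039F296DB5CA1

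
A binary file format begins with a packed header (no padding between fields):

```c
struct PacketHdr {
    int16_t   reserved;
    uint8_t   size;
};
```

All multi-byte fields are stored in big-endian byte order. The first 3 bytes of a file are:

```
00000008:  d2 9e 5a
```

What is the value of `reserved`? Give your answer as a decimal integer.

-11618

`reserved` is the first field, at byte offset 0, occupying 2 bytes.
Bytes at offsets 0..1: D2 9E.
In big-endian order the high byte comes first in memory.
The bytes are already most-significant first: 0xD29E.
Top bit is set, so as a signed 16-bit value this is 0xD29E − 2^16 = -11618.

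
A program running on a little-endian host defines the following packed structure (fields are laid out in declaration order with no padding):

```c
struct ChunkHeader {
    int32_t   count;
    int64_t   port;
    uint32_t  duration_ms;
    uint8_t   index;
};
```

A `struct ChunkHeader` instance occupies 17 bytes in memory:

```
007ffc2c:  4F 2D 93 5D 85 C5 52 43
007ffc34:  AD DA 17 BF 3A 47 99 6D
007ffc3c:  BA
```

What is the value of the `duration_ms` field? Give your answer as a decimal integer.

1838761786

`duration_ms` follows `count` (4 B), `port` (8 B), so it starts at offset 4 + 8 = 12 and occupies 4 bytes.
Bytes at offsets 12..15: 3A 47 99 6D.
In little-endian order the low byte comes first in memory.
Reassemble most-significant byte first: 6D 99 47 3A → 0x6D99473A.
0x6D99473A = 1838761786.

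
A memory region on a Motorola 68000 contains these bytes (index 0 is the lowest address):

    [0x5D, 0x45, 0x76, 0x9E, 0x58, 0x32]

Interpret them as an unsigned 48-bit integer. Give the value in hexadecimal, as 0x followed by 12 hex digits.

0x5D45769E5832

In big-endian order the high byte comes first in memory.
The bytes are already most-significant first: 0x5D45769E5832.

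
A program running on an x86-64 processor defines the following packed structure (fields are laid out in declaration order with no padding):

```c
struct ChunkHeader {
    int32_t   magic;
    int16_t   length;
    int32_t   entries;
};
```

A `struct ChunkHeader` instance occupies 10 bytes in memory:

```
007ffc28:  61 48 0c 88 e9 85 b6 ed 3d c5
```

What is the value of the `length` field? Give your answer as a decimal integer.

-31255

`length` follows `magic` (4 bytes), so it starts at byte offset 4 and occupies 2 bytes.
Bytes at offsets 4..5: E9 85.
In little-endian order the low byte comes first in memory.
Reassemble most-significant byte first: 85 E9 → 0x85E9.
Top bit is set, so as a signed 16-bit value this is 0x85E9 − 2^16 = -31255.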